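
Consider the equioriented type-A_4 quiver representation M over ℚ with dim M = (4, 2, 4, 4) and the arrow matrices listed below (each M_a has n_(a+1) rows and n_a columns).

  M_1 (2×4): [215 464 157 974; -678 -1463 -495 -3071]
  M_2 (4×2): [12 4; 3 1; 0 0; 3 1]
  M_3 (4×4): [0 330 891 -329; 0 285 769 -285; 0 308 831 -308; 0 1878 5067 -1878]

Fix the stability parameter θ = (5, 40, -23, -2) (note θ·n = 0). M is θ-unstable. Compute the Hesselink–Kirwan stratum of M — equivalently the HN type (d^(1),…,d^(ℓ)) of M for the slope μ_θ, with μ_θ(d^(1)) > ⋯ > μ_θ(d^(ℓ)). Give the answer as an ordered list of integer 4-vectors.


Interval decomposition of M: I[1,1]^2, I[1,2], I[1,4], I[3,3], I[3,4]^2, I[4,4].
HN type (ℓ=4): μ^(1)=40; μ^(2)=5; μ^(3)=-2; μ^(4)=-23

((0, 1, 0, 0); (4, 1, 1, 1); (0, 0, 0, 3); (0, 0, 3, 0))


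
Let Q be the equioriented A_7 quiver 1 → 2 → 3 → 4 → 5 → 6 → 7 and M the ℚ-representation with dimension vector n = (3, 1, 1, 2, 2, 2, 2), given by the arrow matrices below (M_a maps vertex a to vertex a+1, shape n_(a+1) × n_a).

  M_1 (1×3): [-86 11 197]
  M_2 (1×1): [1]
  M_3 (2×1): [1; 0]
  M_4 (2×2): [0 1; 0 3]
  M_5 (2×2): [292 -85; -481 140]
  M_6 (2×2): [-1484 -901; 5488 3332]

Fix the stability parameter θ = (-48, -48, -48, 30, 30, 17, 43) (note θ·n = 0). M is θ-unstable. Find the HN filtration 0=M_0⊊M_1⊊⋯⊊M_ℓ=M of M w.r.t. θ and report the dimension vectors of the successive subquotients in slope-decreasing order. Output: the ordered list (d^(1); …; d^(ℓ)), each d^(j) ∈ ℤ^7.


Via rank(M_{q-1}∘⋯∘M_p): M ≅ I[1,1]^2, I[1,4], I[4,7], I[5,6], I[7,7].
μ_θ-semistable layers: μ^(1)=43; μ^(2)=30; μ^(3)=77/3; μ^(4)=47/2; μ^(5)=-48

((0, 0, 0, 0, 0, 0, 2); (0, 0, 0, 1, 0, 0, 0); (0, 0, 0, 1, 1, 1, 0); (0, 0, 0, 0, 1, 1, 0); (3, 1, 1, 0, 0, 0, 0))


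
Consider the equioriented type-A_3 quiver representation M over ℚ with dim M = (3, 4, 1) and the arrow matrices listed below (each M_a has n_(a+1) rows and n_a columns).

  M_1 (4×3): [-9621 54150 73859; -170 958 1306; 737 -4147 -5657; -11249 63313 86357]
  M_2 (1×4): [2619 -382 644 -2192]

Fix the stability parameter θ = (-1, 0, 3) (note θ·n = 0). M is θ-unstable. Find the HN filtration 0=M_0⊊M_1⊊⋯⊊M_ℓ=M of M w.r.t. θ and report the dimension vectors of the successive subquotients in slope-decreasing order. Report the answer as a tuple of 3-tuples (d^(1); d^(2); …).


Barcode: M ≅ I[1,1], I[1,2], I[1,3], I[2,2]^2. HN layers by μ_θ (3 steps, strictly decreasing):
  μ^(1)=3; μ^(2)=0; μ^(3)=-1

((0, 0, 1); (0, 4, 0); (3, 0, 0))


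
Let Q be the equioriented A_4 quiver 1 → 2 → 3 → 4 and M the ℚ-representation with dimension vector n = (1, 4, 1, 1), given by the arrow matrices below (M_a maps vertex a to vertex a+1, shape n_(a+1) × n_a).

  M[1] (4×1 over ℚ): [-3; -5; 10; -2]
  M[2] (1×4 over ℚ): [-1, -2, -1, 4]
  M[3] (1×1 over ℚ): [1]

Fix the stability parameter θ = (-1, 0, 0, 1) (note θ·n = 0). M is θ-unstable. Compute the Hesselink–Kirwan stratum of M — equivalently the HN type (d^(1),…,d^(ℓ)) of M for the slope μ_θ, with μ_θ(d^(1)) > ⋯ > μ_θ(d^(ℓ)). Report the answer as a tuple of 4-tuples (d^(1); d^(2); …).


Interval decomposition of M: I[1,4], I[2,2]^3.
HN type (ℓ=3): μ^(1)=1; μ^(2)=0; μ^(3)=-1

((0, 0, 0, 1); (0, 4, 1, 0); (1, 0, 0, 0))


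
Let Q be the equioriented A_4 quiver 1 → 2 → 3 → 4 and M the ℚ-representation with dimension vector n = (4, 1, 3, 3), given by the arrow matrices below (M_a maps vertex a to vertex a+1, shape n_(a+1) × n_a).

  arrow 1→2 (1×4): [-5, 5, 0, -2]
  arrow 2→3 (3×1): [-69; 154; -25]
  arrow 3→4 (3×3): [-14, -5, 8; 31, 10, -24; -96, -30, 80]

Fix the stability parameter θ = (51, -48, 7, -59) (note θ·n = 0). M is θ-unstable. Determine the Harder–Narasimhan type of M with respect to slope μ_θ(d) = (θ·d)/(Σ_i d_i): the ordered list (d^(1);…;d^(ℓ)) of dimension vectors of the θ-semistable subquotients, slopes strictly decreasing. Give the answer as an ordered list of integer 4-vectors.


Via rank(M_{q-1}∘⋯∘M_p): M ≅ I[1,1]^3, I[1,4], I[3,3], I[3,4], I[4,4].
μ_θ-semistable layers: μ^(1)=51; μ^(2)=7; μ^(3)=-49/4; μ^(4)=-26; μ^(5)=-59

((3, 0, 0, 0); (0, 0, 1, 0); (1, 1, 1, 1); (0, 0, 1, 1); (0, 0, 0, 1))


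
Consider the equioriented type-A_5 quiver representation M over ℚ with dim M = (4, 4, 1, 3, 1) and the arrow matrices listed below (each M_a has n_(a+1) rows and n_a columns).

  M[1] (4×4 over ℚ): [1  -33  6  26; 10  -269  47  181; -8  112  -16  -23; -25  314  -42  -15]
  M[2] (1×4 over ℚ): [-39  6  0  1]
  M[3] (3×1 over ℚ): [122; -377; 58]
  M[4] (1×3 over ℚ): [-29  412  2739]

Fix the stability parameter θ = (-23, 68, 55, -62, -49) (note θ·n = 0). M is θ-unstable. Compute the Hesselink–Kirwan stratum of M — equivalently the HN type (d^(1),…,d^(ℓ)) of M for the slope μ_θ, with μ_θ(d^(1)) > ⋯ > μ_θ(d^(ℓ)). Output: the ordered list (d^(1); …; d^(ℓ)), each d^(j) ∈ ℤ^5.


Via rank(M_{q-1}∘⋯∘M_p): M ≅ I[1,2]^3, I[1,4], I[4,4], I[4,5].
μ_θ-semistable layers: μ^(1)=68; μ^(2)=61/3; μ^(3)=-23; μ^(4)=-49; μ^(5)=-62

((0, 3, 0, 0, 0); (0, 1, 1, 1, 0); (4, 0, 0, 0, 0); (0, 0, 0, 0, 1); (0, 0, 0, 2, 0))


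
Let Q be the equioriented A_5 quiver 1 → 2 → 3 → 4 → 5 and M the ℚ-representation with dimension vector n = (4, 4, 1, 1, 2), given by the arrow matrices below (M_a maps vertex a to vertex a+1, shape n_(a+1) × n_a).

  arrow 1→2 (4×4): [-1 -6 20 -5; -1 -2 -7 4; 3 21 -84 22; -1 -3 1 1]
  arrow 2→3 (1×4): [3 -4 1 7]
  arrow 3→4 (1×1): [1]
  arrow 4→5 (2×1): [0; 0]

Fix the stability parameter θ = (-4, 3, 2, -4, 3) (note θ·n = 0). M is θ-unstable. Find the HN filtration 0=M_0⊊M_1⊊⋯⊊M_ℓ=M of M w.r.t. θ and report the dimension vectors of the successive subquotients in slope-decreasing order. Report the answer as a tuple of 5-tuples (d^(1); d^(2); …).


Interval decomposition of M: I[1,2]^3, I[1,4], I[5,5]^2.
HN type (ℓ=3): μ^(1)=3; μ^(2)=1/3; μ^(3)=-4

((0, 3, 0, 0, 2); (0, 1, 1, 1, 0); (4, 0, 0, 0, 0))


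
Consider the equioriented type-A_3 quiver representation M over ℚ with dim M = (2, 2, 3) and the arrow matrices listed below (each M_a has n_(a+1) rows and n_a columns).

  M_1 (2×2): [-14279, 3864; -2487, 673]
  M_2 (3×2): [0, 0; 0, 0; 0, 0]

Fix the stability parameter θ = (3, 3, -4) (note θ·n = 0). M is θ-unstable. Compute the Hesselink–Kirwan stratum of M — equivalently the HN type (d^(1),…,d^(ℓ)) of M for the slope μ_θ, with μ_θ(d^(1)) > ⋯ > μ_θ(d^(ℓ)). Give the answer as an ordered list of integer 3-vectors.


Barcode: M ≅ I[1,2]^2, I[3,3]^3. HN layers by μ_θ (2 steps, strictly decreasing):
  μ^(1)=3; μ^(2)=-4

((2, 2, 0); (0, 0, 3))


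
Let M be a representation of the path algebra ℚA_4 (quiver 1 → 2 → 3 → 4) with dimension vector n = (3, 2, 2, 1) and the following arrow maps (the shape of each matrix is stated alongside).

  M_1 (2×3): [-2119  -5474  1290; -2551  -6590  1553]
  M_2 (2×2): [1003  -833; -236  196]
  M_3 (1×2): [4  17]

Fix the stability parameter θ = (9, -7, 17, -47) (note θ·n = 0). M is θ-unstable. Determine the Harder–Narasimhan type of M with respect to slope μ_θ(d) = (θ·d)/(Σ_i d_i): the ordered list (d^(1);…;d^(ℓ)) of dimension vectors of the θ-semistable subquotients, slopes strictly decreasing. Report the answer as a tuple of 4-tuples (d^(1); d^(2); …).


Via rank(M_{q-1}∘⋯∘M_p): M ≅ I[1,1], I[1,2], I[1,3], I[3,4].
μ_θ-semistable layers: μ^(1)=17; μ^(2)=9; μ^(3)=1; μ^(4)=-15

((0, 0, 1, 0); (1, 0, 0, 0); (2, 2, 0, 0); (0, 0, 1, 1))


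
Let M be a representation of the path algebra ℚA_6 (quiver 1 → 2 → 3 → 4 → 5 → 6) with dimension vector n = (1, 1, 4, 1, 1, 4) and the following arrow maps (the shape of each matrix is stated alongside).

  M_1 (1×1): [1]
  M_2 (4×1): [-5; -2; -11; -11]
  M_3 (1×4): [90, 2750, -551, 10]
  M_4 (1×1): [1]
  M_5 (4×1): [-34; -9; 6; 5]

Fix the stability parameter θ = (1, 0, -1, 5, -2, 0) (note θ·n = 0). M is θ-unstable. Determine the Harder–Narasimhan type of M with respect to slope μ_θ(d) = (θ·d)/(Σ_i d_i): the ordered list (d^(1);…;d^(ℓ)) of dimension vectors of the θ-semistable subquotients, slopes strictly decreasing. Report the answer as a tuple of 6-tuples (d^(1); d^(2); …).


Via rank(M_{q-1}∘⋯∘M_p): M ≅ I[1,6], I[3,3]^3, I[6,6]^3.
μ_θ-semistable layers: μ^(1)=1; μ^(2)=0; μ^(3)=-1

((0, 0, 0, 1, 1, 1); (1, 1, 1, 0, 0, 3); (0, 0, 3, 0, 0, 0))


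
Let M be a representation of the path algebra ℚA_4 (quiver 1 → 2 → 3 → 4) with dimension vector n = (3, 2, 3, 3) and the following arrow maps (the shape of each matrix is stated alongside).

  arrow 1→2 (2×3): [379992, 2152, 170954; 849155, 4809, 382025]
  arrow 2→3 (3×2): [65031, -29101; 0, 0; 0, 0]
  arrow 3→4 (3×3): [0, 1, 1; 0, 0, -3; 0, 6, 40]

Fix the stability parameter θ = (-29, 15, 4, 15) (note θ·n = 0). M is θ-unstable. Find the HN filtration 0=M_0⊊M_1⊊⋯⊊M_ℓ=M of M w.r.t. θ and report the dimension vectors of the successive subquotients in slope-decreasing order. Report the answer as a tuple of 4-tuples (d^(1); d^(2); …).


Interval decomposition of M: I[1,1], I[1,2], I[1,3], I[3,4]^2, I[4,4].
HN type (ℓ=4): μ^(1)=15; μ^(2)=19/2; μ^(3)=4; μ^(4)=-29

((0, 1, 0, 3); (0, 1, 1, 0); (0, 0, 2, 0); (3, 0, 0, 0))


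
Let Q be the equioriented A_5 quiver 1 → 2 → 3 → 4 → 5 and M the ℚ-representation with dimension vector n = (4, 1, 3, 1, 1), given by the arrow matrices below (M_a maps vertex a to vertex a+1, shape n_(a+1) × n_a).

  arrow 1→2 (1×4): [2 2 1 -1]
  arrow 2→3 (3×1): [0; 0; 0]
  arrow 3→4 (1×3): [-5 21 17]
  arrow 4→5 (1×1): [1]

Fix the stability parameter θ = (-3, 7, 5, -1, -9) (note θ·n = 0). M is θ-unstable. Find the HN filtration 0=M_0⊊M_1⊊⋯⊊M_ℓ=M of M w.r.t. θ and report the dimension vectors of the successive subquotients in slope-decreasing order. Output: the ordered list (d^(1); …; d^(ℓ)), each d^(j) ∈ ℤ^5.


Via rank(M_{q-1}∘⋯∘M_p): M ≅ I[1,1]^3, I[1,2], I[3,3]^2, I[3,5].
μ_θ-semistable layers: μ^(1)=7; μ^(2)=5; μ^(3)=-5/3; μ^(4)=-3

((0, 1, 0, 0, 0); (0, 0, 2, 0, 0); (0, 0, 1, 1, 1); (4, 0, 0, 0, 0))


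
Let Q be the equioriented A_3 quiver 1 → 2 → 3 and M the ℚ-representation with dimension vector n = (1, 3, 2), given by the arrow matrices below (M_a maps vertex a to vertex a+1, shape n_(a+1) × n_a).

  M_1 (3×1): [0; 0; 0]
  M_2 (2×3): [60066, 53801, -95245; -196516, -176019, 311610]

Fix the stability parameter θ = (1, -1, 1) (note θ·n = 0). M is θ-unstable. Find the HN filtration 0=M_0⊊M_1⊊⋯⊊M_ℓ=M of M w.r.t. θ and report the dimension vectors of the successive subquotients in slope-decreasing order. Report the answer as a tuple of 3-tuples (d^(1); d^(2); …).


Barcode: M ≅ I[1,1], I[2,2], I[2,3]^2. HN layers by μ_θ (2 steps, strictly decreasing):
  μ^(1)=1; μ^(2)=-1

((1, 0, 2); (0, 3, 0))


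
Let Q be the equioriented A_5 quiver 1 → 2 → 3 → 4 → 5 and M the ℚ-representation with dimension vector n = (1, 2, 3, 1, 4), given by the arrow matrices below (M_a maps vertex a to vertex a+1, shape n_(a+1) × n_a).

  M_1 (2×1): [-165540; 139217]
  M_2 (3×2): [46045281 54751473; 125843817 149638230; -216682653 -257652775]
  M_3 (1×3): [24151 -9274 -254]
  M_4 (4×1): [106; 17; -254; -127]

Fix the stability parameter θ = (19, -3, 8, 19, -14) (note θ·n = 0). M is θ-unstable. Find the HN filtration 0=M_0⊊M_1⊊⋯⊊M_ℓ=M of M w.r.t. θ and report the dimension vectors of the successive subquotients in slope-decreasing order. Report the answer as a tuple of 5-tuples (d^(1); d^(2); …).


Interval decomposition of M: I[1,5], I[2,3], I[3,3], I[5,5]^3.
HN type (ℓ=4): μ^(1)=8; μ^(2)=29/5; μ^(3)=-3; μ^(4)=-14

((0, 0, 2, 0, 0); (1, 1, 1, 1, 1); (0, 1, 0, 0, 0); (0, 0, 0, 0, 3))


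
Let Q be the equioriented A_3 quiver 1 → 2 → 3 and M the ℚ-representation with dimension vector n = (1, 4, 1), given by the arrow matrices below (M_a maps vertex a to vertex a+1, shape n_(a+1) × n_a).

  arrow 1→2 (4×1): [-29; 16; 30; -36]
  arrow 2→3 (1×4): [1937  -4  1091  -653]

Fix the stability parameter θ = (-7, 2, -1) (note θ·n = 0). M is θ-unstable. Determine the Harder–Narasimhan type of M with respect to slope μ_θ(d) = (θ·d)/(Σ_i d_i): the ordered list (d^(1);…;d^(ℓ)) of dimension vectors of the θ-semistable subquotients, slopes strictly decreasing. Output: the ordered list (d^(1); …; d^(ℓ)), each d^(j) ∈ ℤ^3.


Barcode: M ≅ I[1,3], I[2,2]^3. HN layers by μ_θ (3 steps, strictly decreasing):
  μ^(1)=2; μ^(2)=1/2; μ^(3)=-7

((0, 3, 0); (0, 1, 1); (1, 0, 0))


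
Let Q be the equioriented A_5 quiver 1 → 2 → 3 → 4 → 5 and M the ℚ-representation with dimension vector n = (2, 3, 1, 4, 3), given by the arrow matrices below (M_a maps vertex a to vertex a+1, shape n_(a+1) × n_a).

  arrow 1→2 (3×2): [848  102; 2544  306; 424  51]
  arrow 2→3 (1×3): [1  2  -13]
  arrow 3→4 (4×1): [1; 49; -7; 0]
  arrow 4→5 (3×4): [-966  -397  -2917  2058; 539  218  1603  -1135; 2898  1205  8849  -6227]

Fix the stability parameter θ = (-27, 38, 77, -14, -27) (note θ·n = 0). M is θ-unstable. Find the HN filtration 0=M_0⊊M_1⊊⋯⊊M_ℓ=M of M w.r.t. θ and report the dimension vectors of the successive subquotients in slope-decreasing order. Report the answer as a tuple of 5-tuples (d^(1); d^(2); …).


Via rank(M_{q-1}∘⋯∘M_p): M ≅ I[1,1], I[1,4], I[2,2]^2, I[4,5]^3.
μ_θ-semistable layers: μ^(1)=38; μ^(2)=101/3; μ^(3)=-41/2; μ^(4)=-27

((0, 2, 0, 0, 0); (0, 1, 1, 1, 0); (0, 0, 0, 3, 3); (2, 0, 0, 0, 0))


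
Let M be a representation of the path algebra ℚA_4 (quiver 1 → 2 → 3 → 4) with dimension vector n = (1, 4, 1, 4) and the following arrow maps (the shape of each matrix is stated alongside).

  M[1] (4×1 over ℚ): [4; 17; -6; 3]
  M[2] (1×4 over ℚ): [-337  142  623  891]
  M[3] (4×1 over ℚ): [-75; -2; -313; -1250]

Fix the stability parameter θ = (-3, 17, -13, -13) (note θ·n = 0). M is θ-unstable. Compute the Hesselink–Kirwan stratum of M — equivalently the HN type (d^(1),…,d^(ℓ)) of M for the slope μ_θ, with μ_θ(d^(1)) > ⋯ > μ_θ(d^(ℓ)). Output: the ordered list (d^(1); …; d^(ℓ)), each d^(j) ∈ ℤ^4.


Interval decomposition of M: I[1,4], I[2,2]^3, I[4,4]^3.
HN type (ℓ=3): μ^(1)=17; μ^(2)=-3; μ^(3)=-13

((0, 3, 0, 0); (1, 1, 1, 1); (0, 0, 0, 3))


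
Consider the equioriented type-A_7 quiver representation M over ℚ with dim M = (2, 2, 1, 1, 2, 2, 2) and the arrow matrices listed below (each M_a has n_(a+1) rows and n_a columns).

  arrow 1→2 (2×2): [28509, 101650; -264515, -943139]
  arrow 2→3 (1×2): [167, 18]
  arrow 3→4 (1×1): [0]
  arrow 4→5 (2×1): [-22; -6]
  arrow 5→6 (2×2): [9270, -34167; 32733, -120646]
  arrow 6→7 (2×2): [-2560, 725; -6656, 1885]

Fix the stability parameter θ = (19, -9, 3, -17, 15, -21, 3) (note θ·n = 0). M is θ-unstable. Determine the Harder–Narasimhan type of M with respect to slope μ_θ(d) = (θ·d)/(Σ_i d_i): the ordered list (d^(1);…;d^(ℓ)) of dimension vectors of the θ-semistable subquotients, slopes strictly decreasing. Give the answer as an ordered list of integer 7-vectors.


Barcode: M ≅ I[1,2], I[1,3], I[4,7], I[5,6], I[7,7]. HN layers by μ_θ (5 steps, strictly decreasing):
  μ^(1)=5; μ^(2)=13/3; μ^(3)=3; μ^(4)=-3; μ^(5)=-17

((1, 1, 0, 0, 0, 0, 0); (1, 1, 1, 0, 0, 0, 0); (0, 0, 0, 0, 0, 0, 2); (0, 0, 0, 0, 2, 2, 0); (0, 0, 0, 1, 0, 0, 0))


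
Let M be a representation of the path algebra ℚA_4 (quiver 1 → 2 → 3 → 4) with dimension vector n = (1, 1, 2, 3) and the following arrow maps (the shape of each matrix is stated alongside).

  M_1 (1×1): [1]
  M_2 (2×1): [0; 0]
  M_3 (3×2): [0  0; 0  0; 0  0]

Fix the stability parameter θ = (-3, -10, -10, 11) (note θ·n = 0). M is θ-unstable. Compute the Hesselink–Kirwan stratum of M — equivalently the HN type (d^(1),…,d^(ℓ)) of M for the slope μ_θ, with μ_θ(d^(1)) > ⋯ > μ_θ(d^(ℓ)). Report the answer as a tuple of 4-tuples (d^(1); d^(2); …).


Interval decomposition of M: I[1,2], I[3,3]^2, I[4,4]^3.
HN type (ℓ=3): μ^(1)=11; μ^(2)=-13/2; μ^(3)=-10

((0, 0, 0, 3); (1, 1, 0, 0); (0, 0, 2, 0))


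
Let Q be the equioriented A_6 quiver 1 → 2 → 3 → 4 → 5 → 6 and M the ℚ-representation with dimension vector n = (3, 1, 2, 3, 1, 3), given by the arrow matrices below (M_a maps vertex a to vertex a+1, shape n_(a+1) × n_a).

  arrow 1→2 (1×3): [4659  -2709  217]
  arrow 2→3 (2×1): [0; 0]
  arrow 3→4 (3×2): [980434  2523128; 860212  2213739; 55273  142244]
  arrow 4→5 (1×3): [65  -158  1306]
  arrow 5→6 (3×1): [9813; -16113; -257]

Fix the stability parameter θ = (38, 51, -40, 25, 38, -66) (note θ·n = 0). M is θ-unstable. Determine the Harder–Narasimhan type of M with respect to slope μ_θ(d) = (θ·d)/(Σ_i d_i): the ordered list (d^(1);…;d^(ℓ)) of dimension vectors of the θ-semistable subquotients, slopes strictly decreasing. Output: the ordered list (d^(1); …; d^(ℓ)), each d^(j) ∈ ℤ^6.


Barcode: M ≅ I[1,1]^2, I[1,2], I[3,4], I[3,6], I[4,4], I[6,6]^2. HN layers by μ_θ (6 steps, strictly decreasing):
  μ^(1)=51; μ^(2)=38; μ^(3)=25; μ^(4)=-1; μ^(5)=-40; μ^(6)=-66

((0, 1, 0, 0, 0, 0); (3, 0, 0, 0, 0, 0); (0, 0, 0, 2, 0, 0); (0, 0, 0, 1, 1, 1); (0, 0, 2, 0, 0, 0); (0, 0, 0, 0, 0, 2))


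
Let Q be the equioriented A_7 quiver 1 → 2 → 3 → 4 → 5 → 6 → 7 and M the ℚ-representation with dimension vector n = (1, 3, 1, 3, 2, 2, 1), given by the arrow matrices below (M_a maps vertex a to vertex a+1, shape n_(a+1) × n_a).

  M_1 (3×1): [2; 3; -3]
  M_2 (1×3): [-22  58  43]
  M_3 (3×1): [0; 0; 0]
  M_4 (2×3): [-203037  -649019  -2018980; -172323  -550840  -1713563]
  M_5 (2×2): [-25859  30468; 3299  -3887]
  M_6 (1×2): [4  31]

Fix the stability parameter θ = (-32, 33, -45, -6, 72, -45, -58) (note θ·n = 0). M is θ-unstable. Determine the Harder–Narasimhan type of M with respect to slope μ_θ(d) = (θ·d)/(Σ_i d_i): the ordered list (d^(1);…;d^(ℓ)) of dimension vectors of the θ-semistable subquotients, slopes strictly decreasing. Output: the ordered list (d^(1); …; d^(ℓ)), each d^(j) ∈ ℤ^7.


Interval decomposition of M: I[1,3], I[2,2]^2, I[4,4], I[4,6], I[4,7].
HN type (ℓ=5): μ^(1)=33; μ^(2)=27/2; μ^(3)=-6; μ^(4)=-37/4; μ^(5)=-32

((0, 2, 0, 0, 0, 0, 0); (0, 0, 0, 0, 1, 1, 0); (0, 1, 1, 2, 0, 0, 0); (0, 0, 0, 1, 1, 1, 1); (1, 0, 0, 0, 0, 0, 0))


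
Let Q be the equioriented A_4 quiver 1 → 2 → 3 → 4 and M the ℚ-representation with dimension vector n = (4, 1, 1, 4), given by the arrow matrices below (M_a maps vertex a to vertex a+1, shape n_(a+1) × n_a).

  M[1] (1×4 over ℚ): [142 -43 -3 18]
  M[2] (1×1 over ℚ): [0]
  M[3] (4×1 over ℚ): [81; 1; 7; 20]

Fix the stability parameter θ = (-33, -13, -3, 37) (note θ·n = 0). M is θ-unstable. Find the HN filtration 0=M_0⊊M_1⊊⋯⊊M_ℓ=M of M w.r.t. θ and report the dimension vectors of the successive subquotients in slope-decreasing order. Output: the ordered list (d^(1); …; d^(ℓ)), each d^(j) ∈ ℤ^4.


Interval decomposition of M: I[1,1]^3, I[1,2], I[3,4], I[4,4]^3.
HN type (ℓ=4): μ^(1)=37; μ^(2)=-3; μ^(3)=-13; μ^(4)=-33

((0, 0, 0, 4); (0, 0, 1, 0); (0, 1, 0, 0); (4, 0, 0, 0))


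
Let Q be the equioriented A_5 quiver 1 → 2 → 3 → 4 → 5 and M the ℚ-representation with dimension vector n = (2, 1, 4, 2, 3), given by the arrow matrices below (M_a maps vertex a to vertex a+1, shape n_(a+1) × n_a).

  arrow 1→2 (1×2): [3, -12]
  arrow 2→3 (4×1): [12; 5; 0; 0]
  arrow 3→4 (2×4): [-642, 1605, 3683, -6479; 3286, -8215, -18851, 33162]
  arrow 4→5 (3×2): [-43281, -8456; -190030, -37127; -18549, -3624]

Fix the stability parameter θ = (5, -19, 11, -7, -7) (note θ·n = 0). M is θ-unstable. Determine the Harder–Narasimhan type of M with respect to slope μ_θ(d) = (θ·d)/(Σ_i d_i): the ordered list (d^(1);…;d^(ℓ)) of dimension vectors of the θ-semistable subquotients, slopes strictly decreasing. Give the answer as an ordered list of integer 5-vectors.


Barcode: M ≅ I[1,1], I[1,5], I[3,3]^2, I[3,5], I[5,5]. HN layers by μ_θ (4 steps, strictly decreasing):
  μ^(1)=11; μ^(2)=5; μ^(3)=-1; μ^(4)=-7

((0, 0, 2, 0, 0); (1, 0, 0, 0, 0); (0, 0, 2, 2, 2); (1, 1, 0, 0, 1))


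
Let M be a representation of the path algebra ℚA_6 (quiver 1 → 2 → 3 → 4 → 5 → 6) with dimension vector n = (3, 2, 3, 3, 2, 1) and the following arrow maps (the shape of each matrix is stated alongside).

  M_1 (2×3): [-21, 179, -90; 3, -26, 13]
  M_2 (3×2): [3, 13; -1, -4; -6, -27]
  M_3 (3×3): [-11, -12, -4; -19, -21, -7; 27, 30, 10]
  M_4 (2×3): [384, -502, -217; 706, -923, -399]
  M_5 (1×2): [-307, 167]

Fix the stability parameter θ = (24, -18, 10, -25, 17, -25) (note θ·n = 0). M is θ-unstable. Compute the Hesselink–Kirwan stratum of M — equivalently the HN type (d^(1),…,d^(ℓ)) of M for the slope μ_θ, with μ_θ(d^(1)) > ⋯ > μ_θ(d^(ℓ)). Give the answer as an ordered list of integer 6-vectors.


Interval decomposition of M: I[1,1], I[1,3], I[1,6], I[3,5], I[4,4].
HN type (ℓ=7): μ^(1)=24; μ^(2)=17; μ^(3)=10; μ^(4)=3; μ^(5)=-17/6; μ^(6)=-15/2; μ^(7)=-25

((1, 0, 0, 0, 0, 0); (0, 0, 0, 0, 1, 0); (0, 0, 1, 0, 0, 0); (1, 1, 0, 0, 0, 0); (1, 1, 1, 1, 1, 1); (0, 0, 1, 1, 0, 0); (0, 0, 0, 1, 0, 0))


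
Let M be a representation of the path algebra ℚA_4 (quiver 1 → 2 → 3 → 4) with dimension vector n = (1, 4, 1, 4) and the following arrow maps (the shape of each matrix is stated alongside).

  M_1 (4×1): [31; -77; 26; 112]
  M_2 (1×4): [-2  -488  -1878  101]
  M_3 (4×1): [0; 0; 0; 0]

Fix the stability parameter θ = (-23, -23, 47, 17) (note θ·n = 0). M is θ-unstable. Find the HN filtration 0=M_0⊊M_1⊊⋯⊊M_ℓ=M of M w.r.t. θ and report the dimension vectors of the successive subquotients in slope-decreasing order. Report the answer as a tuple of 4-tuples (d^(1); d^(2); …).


Barcode: M ≅ I[1,3], I[2,2]^3, I[4,4]^4. HN layers by μ_θ (3 steps, strictly decreasing):
  μ^(1)=47; μ^(2)=17; μ^(3)=-23

((0, 0, 1, 0); (0, 0, 0, 4); (1, 4, 0, 0))


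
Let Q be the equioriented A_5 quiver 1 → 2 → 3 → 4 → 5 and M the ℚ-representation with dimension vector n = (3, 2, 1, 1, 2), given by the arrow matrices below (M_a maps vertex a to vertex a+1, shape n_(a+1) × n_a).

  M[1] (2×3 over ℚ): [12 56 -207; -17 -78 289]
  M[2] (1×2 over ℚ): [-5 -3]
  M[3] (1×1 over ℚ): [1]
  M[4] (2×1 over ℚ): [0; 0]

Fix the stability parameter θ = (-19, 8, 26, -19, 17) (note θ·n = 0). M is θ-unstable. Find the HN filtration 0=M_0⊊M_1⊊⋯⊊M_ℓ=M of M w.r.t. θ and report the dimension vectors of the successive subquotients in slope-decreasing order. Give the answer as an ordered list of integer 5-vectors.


Interval decomposition of M: I[1,1], I[1,2], I[1,4], I[5,5]^2.
HN type (ℓ=4): μ^(1)=17; μ^(2)=8; μ^(3)=5; μ^(4)=-19

((0, 0, 0, 0, 2); (0, 1, 0, 0, 0); (0, 1, 1, 1, 0); (3, 0, 0, 0, 0))


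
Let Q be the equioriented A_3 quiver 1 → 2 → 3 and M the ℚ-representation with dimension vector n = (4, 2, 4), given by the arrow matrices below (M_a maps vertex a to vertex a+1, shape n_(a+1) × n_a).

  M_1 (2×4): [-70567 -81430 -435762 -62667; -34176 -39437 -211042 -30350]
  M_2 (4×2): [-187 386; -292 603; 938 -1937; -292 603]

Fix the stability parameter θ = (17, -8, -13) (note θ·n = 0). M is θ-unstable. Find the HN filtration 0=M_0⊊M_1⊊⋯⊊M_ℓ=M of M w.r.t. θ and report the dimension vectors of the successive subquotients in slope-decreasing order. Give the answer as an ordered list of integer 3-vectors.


Barcode: M ≅ I[1,1]^2, I[1,3]^2, I[3,3]^2. HN layers by μ_θ (3 steps, strictly decreasing):
  μ^(1)=17; μ^(2)=-4/3; μ^(3)=-13

((2, 0, 0); (2, 2, 2); (0, 0, 2))


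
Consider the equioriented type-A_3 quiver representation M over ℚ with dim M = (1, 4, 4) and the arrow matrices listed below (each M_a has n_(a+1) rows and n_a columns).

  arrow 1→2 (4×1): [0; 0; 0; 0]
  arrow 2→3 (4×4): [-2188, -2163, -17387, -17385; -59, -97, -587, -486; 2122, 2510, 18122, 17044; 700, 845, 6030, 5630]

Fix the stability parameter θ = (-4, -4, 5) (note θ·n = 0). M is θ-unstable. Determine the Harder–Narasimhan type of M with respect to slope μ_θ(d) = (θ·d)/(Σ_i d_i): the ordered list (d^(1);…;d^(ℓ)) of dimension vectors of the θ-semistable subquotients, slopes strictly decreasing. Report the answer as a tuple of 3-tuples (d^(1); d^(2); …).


Interval decomposition of M: I[1,1], I[2,2], I[2,3]^3, I[3,3].
HN type (ℓ=2): μ^(1)=5; μ^(2)=-4

((0, 0, 4); (1, 4, 0))


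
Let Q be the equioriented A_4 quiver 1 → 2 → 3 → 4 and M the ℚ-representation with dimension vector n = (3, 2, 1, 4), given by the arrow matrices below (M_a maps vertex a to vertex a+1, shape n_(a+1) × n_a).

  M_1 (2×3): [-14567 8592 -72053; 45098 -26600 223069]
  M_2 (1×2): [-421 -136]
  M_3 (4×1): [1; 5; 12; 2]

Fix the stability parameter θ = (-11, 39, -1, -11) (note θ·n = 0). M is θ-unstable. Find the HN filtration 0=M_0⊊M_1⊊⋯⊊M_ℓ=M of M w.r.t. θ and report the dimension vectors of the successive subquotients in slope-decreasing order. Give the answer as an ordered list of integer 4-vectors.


Barcode: M ≅ I[1,1], I[1,2], I[1,4], I[4,4]^3. HN layers by μ_θ (3 steps, strictly decreasing):
  μ^(1)=39; μ^(2)=9; μ^(3)=-11

((0, 1, 0, 0); (0, 1, 1, 1); (3, 0, 0, 3))


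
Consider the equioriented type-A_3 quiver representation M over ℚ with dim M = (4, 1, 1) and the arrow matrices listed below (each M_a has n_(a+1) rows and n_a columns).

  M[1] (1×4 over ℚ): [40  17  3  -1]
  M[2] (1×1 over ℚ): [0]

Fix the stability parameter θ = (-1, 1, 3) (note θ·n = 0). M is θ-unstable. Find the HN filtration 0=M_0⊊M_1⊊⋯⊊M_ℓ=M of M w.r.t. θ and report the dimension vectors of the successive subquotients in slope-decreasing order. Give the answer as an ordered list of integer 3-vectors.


Via rank(M_{q-1}∘⋯∘M_p): M ≅ I[1,1]^3, I[1,2], I[3,3].
μ_θ-semistable layers: μ^(1)=3; μ^(2)=1; μ^(3)=-1

((0, 0, 1); (0, 1, 0); (4, 0, 0))


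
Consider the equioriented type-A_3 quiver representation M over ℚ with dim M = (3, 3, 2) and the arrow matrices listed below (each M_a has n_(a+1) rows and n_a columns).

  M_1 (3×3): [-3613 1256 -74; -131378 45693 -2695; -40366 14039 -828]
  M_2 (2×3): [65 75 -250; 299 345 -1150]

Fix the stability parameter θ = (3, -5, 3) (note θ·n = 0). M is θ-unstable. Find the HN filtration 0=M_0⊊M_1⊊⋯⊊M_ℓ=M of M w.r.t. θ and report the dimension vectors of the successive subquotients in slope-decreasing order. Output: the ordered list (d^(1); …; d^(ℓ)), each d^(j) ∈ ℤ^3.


Barcode: M ≅ I[1,2]^2, I[1,3], I[3,3]. HN layers by μ_θ (2 steps, strictly decreasing):
  μ^(1)=3; μ^(2)=-1

((0, 0, 2); (3, 3, 0))


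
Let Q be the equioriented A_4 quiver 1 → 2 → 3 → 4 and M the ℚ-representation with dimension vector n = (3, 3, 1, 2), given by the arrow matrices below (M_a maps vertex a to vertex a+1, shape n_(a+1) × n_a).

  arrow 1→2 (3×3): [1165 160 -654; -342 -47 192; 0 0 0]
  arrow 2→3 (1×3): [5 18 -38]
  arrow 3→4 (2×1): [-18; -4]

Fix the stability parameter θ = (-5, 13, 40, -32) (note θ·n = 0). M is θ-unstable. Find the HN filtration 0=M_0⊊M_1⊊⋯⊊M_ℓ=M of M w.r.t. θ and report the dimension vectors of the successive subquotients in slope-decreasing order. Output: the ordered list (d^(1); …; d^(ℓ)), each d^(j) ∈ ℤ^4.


Via rank(M_{q-1}∘⋯∘M_p): M ≅ I[1,1], I[1,2], I[1,4], I[2,2], I[4,4].
μ_θ-semistable layers: μ^(1)=13; μ^(2)=7; μ^(3)=-5; μ^(4)=-32

((0, 2, 0, 0); (0, 1, 1, 1); (3, 0, 0, 0); (0, 0, 0, 1))


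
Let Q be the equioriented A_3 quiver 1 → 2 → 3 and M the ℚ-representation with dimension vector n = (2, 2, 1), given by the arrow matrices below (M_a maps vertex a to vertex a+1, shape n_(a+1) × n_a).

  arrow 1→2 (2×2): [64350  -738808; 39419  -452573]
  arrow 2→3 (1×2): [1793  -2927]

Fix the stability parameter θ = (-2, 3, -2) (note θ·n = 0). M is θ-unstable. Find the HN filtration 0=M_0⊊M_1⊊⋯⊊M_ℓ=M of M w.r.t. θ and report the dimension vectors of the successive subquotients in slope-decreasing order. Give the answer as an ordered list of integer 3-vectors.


Via rank(M_{q-1}∘⋯∘M_p): M ≅ I[1,2], I[1,3].
μ_θ-semistable layers: μ^(1)=3; μ^(2)=1/2; μ^(3)=-2

((0, 1, 0); (0, 1, 1); (2, 0, 0))


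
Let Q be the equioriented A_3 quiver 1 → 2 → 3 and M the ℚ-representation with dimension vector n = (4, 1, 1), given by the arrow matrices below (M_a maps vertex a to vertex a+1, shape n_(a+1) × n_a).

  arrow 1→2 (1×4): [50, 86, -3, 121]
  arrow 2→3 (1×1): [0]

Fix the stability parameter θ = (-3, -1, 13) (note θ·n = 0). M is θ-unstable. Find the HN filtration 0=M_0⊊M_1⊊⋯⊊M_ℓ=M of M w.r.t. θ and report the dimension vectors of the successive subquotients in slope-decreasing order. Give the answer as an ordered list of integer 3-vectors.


Via rank(M_{q-1}∘⋯∘M_p): M ≅ I[1,1]^3, I[1,2], I[3,3].
μ_θ-semistable layers: μ^(1)=13; μ^(2)=-1; μ^(3)=-3

((0, 0, 1); (0, 1, 0); (4, 0, 0))


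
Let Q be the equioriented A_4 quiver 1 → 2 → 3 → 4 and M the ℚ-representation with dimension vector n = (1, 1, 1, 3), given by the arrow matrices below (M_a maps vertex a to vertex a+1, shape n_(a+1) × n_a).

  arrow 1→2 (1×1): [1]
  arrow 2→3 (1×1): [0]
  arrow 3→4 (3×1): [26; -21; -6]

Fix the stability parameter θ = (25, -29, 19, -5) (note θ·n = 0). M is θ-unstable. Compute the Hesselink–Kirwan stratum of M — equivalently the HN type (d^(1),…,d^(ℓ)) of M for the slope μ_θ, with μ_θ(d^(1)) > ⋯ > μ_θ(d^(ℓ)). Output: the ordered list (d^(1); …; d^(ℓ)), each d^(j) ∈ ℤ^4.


Barcode: M ≅ I[1,2], I[3,4], I[4,4]^2. HN layers by μ_θ (3 steps, strictly decreasing):
  μ^(1)=7; μ^(2)=-2; μ^(3)=-5

((0, 0, 1, 1); (1, 1, 0, 0); (0, 0, 0, 2))


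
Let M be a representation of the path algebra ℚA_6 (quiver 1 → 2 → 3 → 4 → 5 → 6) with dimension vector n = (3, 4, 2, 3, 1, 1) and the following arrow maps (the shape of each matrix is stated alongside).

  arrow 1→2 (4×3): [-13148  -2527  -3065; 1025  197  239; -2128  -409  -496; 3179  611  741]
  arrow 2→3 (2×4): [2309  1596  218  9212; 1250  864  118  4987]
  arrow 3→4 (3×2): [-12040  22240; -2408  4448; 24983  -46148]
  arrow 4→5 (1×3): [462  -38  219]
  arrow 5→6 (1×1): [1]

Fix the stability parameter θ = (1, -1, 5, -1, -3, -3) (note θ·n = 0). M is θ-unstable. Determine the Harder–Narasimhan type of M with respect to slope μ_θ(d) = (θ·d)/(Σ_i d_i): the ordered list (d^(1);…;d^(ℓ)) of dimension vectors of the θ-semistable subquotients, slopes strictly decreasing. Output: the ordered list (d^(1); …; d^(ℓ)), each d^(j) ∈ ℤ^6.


Barcode: M ≅ I[1,2], I[1,3], I[1,6], I[2,2], I[4,4]^2. HN layers by μ_θ (4 steps, strictly decreasing):
  μ^(1)=5; μ^(2)=0; μ^(3)=-1/3; μ^(4)=-1

((0, 0, 1, 0, 0, 0); (2, 2, 0, 0, 0, 0); (1, 1, 1, 1, 1, 1); (0, 1, 0, 2, 0, 0))


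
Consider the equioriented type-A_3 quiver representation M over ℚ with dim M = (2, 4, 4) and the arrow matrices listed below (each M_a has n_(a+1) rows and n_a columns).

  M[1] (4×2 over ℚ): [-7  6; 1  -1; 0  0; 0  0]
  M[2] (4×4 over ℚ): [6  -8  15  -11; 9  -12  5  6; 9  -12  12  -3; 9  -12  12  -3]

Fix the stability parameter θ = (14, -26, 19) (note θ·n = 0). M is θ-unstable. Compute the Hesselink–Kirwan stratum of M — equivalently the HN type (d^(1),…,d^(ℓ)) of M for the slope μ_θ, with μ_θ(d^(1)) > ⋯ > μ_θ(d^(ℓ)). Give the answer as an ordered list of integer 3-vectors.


Barcode: M ≅ I[1,2], I[1,3], I[2,2], I[2,3], I[3,3]^2. HN layers by μ_θ (3 steps, strictly decreasing):
  μ^(1)=19; μ^(2)=-6; μ^(3)=-26

((0, 0, 4); (2, 2, 0); (0, 2, 0))


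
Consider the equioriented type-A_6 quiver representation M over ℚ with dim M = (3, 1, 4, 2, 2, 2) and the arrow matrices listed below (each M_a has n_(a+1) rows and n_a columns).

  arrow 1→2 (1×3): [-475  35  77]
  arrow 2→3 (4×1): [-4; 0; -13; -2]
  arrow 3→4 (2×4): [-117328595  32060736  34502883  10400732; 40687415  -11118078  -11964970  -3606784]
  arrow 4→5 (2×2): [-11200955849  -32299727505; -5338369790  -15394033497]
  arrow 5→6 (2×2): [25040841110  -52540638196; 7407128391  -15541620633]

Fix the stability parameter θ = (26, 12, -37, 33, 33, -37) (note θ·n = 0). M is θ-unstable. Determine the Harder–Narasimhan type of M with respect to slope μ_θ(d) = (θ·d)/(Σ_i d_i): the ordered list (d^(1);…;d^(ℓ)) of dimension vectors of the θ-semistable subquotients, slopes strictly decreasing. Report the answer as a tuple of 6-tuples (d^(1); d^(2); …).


Barcode: M ≅ I[1,1]^2, I[1,6], I[3,3]^2, I[3,6]. HN layers by μ_θ (4 steps, strictly decreasing):
  μ^(1)=26; μ^(2)=29/3; μ^(3)=1/3; μ^(4)=-37

((2, 0, 0, 0, 0, 0); (0, 0, 0, 2, 2, 2); (1, 1, 1, 0, 0, 0); (0, 0, 3, 0, 0, 0))


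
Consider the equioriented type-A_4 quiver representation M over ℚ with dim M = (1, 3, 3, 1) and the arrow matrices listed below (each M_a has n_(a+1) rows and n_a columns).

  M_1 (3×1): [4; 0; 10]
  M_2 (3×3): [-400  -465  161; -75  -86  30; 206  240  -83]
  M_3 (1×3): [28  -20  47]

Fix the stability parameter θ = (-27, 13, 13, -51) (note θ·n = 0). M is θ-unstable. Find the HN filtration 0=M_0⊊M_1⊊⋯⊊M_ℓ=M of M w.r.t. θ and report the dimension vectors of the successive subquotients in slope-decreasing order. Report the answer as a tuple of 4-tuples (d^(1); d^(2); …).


Barcode: M ≅ I[1,4], I[2,3]^2. HN layers by μ_θ (3 steps, strictly decreasing):
  μ^(1)=13; μ^(2)=-25/3; μ^(3)=-27

((0, 2, 2, 0); (0, 1, 1, 1); (1, 0, 0, 0))


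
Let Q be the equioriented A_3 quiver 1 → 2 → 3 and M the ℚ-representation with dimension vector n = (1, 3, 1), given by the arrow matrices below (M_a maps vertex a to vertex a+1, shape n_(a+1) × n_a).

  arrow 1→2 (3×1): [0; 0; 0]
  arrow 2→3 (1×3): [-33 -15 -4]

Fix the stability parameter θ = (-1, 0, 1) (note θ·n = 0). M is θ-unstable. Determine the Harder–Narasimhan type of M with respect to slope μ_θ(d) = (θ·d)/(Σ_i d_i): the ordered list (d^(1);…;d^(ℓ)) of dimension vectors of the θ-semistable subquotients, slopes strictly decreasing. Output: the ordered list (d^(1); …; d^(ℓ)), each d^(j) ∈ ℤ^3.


Via rank(M_{q-1}∘⋯∘M_p): M ≅ I[1,1], I[2,2]^2, I[2,3].
μ_θ-semistable layers: μ^(1)=1; μ^(2)=0; μ^(3)=-1

((0, 0, 1); (0, 3, 0); (1, 0, 0))


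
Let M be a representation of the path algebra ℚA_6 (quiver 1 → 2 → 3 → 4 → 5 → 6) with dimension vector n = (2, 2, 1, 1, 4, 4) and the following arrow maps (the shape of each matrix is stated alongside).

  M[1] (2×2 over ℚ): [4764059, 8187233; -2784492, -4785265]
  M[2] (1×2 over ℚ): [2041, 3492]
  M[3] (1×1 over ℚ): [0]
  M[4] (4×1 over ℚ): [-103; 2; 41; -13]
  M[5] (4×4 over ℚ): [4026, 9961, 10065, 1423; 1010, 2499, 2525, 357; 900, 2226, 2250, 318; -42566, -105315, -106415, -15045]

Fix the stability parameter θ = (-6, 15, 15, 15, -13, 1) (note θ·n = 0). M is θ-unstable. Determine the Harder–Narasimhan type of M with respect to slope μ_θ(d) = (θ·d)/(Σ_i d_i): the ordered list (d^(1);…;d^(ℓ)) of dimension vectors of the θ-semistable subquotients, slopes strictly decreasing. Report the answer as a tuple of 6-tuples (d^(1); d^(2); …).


Interval decomposition of M: I[1,2], I[1,3], I[4,6], I[5,5]^2, I[5,6], I[6,6]^2.
HN type (ℓ=4): μ^(1)=15; μ^(2)=1; μ^(3)=-6; μ^(4)=-13

((0, 2, 1, 0, 0, 0); (0, 0, 0, 1, 1, 4); (2, 0, 0, 0, 0, 0); (0, 0, 0, 0, 3, 0))


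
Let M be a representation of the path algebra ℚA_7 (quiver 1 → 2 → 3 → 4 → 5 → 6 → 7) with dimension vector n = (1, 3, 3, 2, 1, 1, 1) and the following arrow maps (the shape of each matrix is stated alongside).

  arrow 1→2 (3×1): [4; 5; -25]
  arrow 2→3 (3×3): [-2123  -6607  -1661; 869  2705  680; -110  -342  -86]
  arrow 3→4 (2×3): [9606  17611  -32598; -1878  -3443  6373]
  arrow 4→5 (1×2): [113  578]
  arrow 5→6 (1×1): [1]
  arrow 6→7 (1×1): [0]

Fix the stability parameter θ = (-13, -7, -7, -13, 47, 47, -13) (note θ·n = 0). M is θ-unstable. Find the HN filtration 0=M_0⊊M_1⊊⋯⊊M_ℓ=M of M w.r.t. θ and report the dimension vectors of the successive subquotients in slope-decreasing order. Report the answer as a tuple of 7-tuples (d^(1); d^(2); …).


Barcode: M ≅ I[1,6], I[2,2], I[2,4], I[3,3], I[7,7]. HN layers by μ_θ (4 steps, strictly decreasing):
  μ^(1)=47; μ^(2)=-7; μ^(3)=-9; μ^(4)=-13

((0, 0, 0, 0, 1, 1, 0); (0, 1, 1, 0, 0, 0, 0); (0, 2, 2, 2, 0, 0, 0); (1, 0, 0, 0, 0, 0, 1))


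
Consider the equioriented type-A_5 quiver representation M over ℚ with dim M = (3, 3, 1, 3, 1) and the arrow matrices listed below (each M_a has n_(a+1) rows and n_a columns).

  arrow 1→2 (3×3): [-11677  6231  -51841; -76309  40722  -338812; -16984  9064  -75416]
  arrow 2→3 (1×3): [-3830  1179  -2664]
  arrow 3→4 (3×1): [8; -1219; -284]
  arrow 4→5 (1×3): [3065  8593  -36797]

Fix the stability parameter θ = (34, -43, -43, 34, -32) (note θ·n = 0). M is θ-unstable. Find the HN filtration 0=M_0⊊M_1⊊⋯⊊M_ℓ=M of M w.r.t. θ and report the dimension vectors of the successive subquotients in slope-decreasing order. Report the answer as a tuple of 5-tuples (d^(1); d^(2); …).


Via rank(M_{q-1}∘⋯∘M_p): M ≅ I[1,1], I[1,2], I[1,5], I[2,2], I[4,4]^2.
μ_θ-semistable layers: μ^(1)=34; μ^(2)=1; μ^(3)=-9/2; μ^(4)=-52/3; μ^(5)=-43

((1, 0, 0, 2, 0); (0, 0, 0, 1, 1); (1, 1, 0, 0, 0); (1, 1, 1, 0, 0); (0, 1, 0, 0, 0))


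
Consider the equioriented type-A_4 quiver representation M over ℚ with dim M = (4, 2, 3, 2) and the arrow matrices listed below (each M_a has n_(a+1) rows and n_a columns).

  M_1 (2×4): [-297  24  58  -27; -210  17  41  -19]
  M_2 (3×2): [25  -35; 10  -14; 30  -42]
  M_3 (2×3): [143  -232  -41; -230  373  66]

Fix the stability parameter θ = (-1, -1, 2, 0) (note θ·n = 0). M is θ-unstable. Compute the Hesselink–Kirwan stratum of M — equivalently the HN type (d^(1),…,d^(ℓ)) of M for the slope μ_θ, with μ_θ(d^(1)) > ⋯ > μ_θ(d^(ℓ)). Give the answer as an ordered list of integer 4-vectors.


Interval decomposition of M: I[1,1]^2, I[1,2], I[1,4], I[3,3], I[3,4].
HN type (ℓ=3): μ^(1)=2; μ^(2)=1; μ^(3)=-1

((0, 0, 1, 0); (0, 0, 2, 2); (4, 2, 0, 0))


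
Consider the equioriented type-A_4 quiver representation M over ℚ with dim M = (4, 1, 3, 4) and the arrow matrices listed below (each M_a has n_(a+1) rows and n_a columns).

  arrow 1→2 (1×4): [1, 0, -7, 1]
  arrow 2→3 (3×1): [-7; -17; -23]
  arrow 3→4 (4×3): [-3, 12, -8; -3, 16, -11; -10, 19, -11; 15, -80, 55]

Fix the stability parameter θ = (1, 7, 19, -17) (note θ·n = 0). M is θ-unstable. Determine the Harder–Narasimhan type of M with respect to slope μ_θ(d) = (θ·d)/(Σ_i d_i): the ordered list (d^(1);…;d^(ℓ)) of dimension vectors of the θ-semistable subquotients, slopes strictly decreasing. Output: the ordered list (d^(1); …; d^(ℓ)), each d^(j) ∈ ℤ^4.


Interval decomposition of M: I[1,1]^3, I[1,4], I[3,4]^2, I[4,4].
HN type (ℓ=3): μ^(1)=3; μ^(2)=1; μ^(3)=-17

((0, 1, 1, 1); (4, 0, 2, 2); (0, 0, 0, 1))


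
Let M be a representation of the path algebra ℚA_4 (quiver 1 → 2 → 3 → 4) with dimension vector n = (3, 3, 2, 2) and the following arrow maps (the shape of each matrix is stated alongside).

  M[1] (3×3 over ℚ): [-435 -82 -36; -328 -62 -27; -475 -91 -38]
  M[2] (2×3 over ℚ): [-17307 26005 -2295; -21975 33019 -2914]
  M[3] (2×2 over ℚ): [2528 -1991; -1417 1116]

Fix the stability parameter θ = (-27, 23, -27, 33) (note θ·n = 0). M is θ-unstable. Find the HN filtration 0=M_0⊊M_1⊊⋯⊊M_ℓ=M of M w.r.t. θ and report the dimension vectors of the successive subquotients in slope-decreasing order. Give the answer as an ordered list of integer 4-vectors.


Interval decomposition of M: I[1,2], I[1,4]^2.
HN type (ℓ=4): μ^(1)=33; μ^(2)=23; μ^(3)=-2; μ^(4)=-27

((0, 0, 0, 2); (0, 1, 0, 0); (0, 2, 2, 0); (3, 0, 0, 0))
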